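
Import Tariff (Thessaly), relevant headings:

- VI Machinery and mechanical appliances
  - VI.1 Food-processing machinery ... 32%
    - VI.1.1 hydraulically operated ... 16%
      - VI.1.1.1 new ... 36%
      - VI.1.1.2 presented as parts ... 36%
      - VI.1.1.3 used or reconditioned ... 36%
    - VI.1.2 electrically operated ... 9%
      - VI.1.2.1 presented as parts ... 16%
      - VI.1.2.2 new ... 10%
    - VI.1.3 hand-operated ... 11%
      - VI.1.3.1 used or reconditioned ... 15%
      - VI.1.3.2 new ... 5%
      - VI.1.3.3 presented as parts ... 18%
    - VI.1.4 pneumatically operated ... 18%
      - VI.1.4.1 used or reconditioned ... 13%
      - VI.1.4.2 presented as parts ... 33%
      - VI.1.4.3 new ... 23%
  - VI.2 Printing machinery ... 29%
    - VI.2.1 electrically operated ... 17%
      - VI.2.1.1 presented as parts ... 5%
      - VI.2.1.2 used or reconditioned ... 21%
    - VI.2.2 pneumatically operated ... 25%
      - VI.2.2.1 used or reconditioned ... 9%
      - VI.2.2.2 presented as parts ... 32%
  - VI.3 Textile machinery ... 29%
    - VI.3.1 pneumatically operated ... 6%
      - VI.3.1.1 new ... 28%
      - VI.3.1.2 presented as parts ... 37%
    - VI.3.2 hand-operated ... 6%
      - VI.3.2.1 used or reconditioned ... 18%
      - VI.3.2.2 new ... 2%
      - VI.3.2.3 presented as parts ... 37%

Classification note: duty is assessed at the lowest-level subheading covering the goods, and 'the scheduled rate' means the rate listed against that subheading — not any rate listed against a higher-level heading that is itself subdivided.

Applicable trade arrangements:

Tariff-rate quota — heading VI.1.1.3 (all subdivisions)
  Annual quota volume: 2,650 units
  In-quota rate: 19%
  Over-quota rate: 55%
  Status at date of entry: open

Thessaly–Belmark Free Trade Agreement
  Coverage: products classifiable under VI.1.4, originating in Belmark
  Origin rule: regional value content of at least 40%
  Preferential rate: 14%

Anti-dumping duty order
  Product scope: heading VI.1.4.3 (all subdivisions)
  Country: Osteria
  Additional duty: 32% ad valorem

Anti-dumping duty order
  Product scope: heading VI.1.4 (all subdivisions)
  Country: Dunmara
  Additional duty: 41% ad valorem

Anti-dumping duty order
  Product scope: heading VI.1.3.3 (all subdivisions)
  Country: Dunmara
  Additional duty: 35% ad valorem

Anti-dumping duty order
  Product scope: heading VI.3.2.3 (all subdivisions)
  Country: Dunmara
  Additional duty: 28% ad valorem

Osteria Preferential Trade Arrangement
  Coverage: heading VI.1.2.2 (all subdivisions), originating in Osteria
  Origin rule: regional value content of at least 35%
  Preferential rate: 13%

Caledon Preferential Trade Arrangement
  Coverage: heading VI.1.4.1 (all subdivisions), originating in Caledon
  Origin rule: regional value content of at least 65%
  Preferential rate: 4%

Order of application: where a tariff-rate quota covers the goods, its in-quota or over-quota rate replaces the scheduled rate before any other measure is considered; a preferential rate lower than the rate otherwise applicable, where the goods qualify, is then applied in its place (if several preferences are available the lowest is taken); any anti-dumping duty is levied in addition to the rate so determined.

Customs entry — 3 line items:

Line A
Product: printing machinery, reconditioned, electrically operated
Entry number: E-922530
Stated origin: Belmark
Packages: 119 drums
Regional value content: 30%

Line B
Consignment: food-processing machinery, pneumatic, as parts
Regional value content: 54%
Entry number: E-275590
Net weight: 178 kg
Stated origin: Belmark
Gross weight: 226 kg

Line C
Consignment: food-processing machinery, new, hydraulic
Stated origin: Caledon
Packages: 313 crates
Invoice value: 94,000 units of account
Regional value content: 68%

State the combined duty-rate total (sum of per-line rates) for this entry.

Line A: printing → VI.2; electrically operated → VI.2.1; reconditioned → VI.2.1.2. Scheduled 21%. Belmark agreement on VI.1.4: VI.2.1.2 not covered. → 21%.
Line B: food-processing → VI.1; pneumatic → VI.1.4; as parts → VI.1.4.2. Scheduled 33%. Belmark agreement on VI.1.4: RVC ≥ 40% → 14% available; preferential 14%. → 14%.
Line C: food-processing → VI.1; hydraulic → VI.1.1; new → VI.1.1.1. Scheduled 36%. Caledon agreement on VI.1.4.1: VI.1.1.1 not covered. → 36%.
Sum: 21% + 14% + 36% = 71%.

71%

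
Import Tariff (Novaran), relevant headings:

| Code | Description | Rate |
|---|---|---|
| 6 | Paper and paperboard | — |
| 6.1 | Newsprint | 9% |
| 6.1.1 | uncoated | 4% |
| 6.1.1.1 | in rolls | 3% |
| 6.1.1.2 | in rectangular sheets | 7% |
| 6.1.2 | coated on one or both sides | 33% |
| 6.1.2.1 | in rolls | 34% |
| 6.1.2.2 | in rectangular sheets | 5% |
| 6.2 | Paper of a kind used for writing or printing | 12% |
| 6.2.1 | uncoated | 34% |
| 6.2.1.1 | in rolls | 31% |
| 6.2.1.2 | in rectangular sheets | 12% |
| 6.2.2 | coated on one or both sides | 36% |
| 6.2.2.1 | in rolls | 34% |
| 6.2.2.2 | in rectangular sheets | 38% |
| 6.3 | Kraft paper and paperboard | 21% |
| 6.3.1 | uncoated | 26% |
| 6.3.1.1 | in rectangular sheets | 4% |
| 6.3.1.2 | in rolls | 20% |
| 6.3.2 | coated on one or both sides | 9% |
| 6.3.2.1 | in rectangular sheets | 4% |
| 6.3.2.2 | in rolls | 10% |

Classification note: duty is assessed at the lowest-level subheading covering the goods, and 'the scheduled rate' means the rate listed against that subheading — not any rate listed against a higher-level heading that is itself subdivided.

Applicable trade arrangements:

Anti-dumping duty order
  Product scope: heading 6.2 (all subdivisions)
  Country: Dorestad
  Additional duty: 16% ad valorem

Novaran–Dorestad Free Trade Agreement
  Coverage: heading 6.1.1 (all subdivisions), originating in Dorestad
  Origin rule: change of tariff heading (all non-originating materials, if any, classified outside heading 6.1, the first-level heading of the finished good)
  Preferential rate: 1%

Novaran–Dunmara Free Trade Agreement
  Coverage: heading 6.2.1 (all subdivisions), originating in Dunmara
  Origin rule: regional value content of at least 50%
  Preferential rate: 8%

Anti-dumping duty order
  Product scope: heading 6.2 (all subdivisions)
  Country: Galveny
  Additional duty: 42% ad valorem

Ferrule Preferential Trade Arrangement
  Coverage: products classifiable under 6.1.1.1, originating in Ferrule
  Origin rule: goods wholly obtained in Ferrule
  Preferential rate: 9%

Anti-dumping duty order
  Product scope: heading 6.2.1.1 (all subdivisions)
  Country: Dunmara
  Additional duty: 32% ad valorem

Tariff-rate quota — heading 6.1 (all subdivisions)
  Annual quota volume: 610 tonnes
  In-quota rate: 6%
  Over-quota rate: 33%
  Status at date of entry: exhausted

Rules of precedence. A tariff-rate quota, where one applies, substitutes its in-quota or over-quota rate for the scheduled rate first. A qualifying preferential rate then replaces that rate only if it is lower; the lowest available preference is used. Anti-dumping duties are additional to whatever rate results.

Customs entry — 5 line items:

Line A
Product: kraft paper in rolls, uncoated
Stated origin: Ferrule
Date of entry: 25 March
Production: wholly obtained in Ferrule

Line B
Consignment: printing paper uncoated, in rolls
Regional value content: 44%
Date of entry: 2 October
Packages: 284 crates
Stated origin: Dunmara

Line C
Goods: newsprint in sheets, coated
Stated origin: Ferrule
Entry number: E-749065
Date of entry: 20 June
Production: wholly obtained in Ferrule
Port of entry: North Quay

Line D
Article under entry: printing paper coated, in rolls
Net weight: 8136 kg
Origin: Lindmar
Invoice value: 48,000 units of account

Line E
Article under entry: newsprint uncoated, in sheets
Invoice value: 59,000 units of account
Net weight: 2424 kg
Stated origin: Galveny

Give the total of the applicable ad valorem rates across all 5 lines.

Line A: kraft paper → 6.3; uncoated → 6.3.1; in rolls → 6.3.1.2. Scheduled 20%. Ferrule agreement on 6.1.1.1: 6.3.1.2 not covered. → 20%.
Line B: printing paper → 6.2; uncoated → 6.2.1; in rolls → 6.2.1.1. Scheduled 31%. Dunmara agreement on 6.2.1: RVC < 50%; anti-dumping (Dunmara, 6.2.1.1): +32%; total 31% + 32% = 63%. → 63%.
Line C: newsprint → 6.1; coated → 6.1.2; in sheets → 6.1.2.2. Scheduled 5%. quota on 6.1 exhausted → over-quota 33%; Ferrule agreement on 6.1.1.1: 6.1.2.2 not covered. → 33%.
Line D: printing paper → 6.2; coated → 6.2.2; in rolls → 6.2.2.1. Scheduled 34%. No special measure applies. → 34%.
Line E: newsprint → 6.1; uncoated → 6.1.1; in sheets → 6.1.1.2. Scheduled 7%. quota on 6.1 exhausted → over-quota 33%. → 33%.
Sum: 20% + 63% + 33% + 34% + 33% = 183%.

183%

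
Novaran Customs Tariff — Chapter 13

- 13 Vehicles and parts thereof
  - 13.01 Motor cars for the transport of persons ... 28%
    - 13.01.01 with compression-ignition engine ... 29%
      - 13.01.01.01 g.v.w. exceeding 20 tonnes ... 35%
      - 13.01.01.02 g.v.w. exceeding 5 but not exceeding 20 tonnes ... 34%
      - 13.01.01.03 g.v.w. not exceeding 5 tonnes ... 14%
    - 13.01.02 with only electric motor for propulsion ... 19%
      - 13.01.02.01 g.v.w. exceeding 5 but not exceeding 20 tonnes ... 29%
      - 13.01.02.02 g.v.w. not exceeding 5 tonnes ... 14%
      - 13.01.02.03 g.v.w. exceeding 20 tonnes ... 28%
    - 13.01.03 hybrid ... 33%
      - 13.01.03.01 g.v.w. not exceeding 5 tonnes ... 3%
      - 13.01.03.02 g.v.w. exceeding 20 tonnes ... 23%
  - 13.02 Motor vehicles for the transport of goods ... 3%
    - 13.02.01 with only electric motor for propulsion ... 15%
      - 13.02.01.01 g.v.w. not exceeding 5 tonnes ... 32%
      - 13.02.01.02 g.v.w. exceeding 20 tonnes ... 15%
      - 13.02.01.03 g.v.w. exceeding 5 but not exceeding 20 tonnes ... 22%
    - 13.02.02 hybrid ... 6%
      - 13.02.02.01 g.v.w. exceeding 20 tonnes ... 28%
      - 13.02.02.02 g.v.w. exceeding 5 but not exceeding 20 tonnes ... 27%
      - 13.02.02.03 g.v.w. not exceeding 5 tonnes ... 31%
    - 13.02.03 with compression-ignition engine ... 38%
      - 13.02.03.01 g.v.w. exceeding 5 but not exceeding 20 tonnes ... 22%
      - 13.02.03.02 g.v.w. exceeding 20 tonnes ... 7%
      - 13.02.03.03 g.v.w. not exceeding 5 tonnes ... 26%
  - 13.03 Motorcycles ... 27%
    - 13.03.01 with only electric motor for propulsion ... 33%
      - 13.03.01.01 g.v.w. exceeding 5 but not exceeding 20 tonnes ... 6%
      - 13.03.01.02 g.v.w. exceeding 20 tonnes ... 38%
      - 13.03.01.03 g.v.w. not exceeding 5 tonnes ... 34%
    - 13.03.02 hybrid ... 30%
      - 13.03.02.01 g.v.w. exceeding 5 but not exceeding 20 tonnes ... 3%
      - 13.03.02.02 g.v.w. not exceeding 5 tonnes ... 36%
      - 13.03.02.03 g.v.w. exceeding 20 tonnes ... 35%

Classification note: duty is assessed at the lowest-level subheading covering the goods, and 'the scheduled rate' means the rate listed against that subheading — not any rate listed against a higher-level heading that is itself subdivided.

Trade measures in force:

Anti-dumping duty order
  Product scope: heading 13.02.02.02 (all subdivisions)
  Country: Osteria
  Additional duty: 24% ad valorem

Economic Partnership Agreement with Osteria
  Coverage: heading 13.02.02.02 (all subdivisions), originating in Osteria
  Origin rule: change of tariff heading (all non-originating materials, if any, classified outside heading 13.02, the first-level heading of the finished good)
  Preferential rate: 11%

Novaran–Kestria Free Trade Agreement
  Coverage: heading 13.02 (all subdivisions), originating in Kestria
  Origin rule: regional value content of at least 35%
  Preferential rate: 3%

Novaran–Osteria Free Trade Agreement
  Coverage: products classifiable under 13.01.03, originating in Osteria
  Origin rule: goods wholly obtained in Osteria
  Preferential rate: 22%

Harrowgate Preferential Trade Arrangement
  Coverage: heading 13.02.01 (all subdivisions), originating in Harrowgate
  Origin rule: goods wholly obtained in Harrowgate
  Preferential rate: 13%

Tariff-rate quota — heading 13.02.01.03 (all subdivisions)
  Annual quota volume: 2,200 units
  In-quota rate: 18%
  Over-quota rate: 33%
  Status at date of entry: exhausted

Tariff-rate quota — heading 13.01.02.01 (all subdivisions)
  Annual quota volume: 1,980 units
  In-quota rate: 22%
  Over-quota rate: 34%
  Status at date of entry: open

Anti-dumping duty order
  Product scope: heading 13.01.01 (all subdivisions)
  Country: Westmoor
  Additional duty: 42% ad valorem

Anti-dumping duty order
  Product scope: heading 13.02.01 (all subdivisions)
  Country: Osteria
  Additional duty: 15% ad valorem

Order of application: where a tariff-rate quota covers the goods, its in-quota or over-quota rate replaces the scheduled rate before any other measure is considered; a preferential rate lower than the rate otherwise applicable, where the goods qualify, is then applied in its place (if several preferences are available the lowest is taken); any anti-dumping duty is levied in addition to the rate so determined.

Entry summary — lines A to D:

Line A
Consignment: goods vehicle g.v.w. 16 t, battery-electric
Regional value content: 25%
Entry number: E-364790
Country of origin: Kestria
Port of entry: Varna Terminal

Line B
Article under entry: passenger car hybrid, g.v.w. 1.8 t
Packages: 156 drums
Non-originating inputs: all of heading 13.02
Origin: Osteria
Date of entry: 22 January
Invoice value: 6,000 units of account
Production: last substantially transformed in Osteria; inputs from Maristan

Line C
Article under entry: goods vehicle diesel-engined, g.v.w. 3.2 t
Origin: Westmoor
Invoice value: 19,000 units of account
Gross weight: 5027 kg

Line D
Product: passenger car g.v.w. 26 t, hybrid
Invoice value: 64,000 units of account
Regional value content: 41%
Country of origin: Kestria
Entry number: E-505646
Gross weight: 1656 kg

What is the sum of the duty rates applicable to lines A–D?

85%

Line A: goods vehicle → 13.02; battery-electric → 13.02.01; g.v.w. 16 t → 13.02.01.03. Scheduled 22%. quota on 13.02.01.03 exhausted → over-quota 33%; Kestria agreement on 13.02: RVC < 35%. → 33%.
Line B: passenger car → 13.01; hybrid → 13.01.03; g.v.w. 1.8 t → 13.01.03.01. Scheduled 3%. Osteria agreement on 13.02.02.02: 13.01.03.01 not covered; Osteria agreement on 13.01.03: not wholly obtained. → 3%.
Line C: goods vehicle → 13.02; diesel-engined → 13.02.03; g.v.w. 3.2 t → 13.02.03.03. Scheduled 26%. No special measure applies. → 26%.
Line D: passenger car → 13.01; hybrid → 13.01.03; g.v.w. 26 t → 13.01.03.02. Scheduled 23%. Kestria agreement on 13.02: 13.01.03.02 not covered. → 23%.
Sum: 33% + 3% + 26% + 23% = 85%.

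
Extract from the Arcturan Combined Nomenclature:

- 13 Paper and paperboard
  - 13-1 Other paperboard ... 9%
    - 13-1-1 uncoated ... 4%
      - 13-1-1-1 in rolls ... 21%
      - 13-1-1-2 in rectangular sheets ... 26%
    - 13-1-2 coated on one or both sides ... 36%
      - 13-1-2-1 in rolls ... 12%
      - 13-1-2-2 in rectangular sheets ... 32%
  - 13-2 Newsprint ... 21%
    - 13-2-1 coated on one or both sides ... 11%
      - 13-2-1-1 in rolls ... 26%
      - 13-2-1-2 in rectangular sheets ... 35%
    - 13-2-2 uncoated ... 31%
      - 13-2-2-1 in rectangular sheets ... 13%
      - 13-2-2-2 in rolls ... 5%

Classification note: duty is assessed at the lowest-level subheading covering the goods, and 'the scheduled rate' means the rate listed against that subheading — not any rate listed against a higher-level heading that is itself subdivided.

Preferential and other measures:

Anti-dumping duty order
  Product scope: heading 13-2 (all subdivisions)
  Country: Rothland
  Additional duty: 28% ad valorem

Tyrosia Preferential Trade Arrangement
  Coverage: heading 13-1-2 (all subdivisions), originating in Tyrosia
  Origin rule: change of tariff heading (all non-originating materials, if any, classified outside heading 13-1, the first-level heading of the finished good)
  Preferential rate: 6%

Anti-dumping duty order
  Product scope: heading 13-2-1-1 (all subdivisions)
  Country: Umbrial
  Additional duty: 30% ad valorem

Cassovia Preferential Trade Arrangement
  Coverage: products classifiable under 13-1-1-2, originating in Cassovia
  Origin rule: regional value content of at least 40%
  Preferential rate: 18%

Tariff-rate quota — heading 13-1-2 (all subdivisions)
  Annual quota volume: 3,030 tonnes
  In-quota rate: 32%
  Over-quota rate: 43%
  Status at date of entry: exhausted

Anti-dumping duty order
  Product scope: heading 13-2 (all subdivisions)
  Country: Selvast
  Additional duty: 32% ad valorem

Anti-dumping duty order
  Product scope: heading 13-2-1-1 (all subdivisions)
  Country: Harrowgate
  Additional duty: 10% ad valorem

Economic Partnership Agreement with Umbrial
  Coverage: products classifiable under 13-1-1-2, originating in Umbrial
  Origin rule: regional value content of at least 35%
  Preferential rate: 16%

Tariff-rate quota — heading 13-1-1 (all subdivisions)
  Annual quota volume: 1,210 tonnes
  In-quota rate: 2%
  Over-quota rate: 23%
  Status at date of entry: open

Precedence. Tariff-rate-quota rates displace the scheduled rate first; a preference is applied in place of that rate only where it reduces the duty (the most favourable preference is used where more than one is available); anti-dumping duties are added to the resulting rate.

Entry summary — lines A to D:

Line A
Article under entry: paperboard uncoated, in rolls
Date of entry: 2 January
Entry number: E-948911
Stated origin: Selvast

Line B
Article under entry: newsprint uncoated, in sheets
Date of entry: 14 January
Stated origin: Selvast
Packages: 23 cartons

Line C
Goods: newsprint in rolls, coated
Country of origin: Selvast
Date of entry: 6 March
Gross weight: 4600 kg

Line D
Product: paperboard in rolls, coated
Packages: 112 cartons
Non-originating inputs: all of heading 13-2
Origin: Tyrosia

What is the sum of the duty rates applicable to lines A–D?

111%

Line A: paperboard → 13-1; uncoated → 13-1-1; in rolls → 13-1-1-1. Scheduled 21%. quota on 13-1-1 open → in-quota 2%. → 2%.
Line B: newsprint → 13-2; uncoated → 13-2-2; in sheets → 13-2-2-1. Scheduled 13%. anti-dumping (Selvast, 13-2): +32%; total 13% + 32% = 45%. → 45%.
Line C: newsprint → 13-2; coated → 13-2-1; in rolls → 13-2-1-1. Scheduled 26%. anti-dumping (Selvast, 13-2): +32%; total 26% + 32% = 58%. → 58%.
Line D: paperboard → 13-1; coated → 13-1-2; in rolls → 13-1-2-1. Scheduled 12%. quota on 13-1-2 exhausted → over-quota 43%; Tyrosia agreement on 13-1-2: CTH met → 6% available; preferential 6%. → 6%.
Sum: 2% + 45% + 58% + 6% = 111%.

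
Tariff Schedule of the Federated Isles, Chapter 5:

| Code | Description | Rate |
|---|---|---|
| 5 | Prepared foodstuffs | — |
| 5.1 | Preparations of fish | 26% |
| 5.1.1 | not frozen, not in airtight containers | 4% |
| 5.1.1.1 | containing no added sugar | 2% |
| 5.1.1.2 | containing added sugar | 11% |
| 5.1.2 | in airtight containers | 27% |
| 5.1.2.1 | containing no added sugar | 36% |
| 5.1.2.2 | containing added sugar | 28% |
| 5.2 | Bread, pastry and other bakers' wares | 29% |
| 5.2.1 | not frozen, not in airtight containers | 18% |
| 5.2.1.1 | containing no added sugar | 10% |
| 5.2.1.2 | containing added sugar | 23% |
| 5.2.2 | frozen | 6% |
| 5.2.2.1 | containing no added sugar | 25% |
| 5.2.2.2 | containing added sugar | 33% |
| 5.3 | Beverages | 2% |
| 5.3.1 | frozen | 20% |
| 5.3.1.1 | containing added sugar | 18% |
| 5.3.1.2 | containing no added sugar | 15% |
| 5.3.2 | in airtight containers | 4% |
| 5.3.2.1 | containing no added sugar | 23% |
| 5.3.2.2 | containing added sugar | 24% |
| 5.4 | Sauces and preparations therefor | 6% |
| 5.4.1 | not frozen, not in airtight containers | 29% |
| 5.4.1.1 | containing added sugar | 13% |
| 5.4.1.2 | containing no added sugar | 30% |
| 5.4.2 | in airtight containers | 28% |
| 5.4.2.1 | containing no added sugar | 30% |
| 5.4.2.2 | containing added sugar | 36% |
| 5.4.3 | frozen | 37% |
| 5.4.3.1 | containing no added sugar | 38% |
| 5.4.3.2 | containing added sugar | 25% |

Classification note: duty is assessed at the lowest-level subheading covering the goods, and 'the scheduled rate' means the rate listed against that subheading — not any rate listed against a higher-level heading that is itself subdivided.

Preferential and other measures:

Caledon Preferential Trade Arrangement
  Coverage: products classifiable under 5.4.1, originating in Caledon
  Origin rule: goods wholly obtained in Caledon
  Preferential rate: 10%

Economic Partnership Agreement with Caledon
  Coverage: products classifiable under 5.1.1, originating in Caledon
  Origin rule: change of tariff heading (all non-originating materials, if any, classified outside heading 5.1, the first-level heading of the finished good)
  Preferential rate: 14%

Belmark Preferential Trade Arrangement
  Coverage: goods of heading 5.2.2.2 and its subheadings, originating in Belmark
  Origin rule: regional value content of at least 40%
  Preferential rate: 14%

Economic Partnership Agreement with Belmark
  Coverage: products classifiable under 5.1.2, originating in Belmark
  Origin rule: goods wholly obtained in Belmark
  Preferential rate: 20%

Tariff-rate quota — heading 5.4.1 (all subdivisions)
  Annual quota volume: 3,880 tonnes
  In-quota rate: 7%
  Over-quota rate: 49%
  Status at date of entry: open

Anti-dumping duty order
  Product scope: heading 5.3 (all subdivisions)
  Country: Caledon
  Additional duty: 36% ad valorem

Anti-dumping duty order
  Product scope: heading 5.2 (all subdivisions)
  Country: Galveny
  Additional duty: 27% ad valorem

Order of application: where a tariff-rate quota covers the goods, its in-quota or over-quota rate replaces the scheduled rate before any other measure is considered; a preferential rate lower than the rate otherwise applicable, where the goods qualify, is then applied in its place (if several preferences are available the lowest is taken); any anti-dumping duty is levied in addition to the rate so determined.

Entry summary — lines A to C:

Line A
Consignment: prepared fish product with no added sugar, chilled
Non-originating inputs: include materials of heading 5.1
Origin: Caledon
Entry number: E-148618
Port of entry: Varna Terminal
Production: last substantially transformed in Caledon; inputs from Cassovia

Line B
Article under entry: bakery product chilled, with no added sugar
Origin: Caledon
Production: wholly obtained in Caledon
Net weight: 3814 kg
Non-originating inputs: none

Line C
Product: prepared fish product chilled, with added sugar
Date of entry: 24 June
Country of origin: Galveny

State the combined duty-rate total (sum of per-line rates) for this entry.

23%

Line A: prepared fish product → 5.1; chilled → 5.1.1; with no added sugar → 5.1.1.1. Scheduled 2%. Caledon agreement on 5.4.1: 5.1.1.1 not covered; Caledon agreement on 5.1.1: CTH not met. → 2%.
Line B: bakery product → 5.2; chilled → 5.2.1; with no added sugar → 5.2.1.1. Scheduled 10%. Caledon agreement on 5.4.1: 5.2.1.1 not covered; Caledon agreement on 5.1.1: 5.2.1.1 not covered. → 10%.
Line C: prepared fish product → 5.1; chilled → 5.1.1; with added sugar → 5.1.1.2. Scheduled 11%. No special measure applies. → 11%.
Sum: 2% + 10% + 11% = 23%.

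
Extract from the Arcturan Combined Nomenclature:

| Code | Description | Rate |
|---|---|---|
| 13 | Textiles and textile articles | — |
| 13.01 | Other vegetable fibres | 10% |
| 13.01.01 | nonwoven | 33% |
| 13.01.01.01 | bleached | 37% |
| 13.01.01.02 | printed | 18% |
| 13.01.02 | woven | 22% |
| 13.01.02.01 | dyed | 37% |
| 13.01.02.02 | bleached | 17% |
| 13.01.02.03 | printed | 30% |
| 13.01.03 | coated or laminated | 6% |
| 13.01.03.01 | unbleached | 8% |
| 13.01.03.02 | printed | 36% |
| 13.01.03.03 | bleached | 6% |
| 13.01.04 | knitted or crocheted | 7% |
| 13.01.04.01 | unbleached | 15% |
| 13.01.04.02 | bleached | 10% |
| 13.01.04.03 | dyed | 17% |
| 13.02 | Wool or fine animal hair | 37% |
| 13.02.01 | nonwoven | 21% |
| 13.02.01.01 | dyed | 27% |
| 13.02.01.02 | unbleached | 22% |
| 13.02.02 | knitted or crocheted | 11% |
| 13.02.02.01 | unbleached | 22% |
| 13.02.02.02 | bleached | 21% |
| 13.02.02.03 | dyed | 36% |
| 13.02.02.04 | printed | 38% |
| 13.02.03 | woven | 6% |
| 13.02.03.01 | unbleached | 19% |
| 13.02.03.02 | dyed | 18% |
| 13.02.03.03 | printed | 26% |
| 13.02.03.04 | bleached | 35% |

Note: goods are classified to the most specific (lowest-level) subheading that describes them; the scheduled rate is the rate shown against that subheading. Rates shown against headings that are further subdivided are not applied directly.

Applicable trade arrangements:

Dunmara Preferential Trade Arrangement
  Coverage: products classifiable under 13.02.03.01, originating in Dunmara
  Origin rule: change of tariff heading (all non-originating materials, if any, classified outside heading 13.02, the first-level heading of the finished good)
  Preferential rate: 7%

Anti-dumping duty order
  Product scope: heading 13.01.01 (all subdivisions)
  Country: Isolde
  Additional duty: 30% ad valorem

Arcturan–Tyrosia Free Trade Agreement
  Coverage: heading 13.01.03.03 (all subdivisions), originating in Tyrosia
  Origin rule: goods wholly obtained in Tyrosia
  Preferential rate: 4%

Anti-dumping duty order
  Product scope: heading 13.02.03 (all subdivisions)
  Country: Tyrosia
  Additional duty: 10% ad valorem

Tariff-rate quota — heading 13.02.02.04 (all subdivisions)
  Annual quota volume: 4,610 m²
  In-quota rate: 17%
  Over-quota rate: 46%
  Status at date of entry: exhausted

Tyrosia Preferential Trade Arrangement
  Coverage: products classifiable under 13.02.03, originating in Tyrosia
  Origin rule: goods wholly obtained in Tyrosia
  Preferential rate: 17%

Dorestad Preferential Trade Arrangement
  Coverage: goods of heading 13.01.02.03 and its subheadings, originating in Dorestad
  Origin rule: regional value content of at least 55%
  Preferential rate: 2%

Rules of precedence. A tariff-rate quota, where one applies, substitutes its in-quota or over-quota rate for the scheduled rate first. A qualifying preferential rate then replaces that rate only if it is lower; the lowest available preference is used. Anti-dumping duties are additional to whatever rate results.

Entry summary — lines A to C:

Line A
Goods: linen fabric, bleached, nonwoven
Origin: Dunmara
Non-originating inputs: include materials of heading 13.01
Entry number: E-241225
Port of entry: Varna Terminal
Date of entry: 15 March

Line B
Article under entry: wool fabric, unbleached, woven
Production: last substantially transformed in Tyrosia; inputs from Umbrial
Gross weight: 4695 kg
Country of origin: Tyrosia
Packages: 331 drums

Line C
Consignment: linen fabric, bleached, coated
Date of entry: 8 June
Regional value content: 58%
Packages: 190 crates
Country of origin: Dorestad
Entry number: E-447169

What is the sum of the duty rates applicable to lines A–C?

72%

Line A: linen → 13.01; nonwoven → 13.01.01; bleached → 13.01.01.01. Scheduled 37%. Dunmara agreement on 13.02.03.01: 13.01.01.01 not covered. → 37%.
Line B: wool → 13.02; woven → 13.02.03; unbleached → 13.02.03.01. Scheduled 19%. Tyrosia agreement on 13.01.03.03: 13.02.03.01 not covered; Tyrosia agreement on 13.02.03: not wholly obtained; anti-dumping (Tyrosia, 13.02.03): +10%; total 19% + 10% = 29%. → 29%.
Line C: linen → 13.01; coated → 13.01.03; bleached → 13.01.03.03. Scheduled 6%. Dorestad agreement on 13.01.02.03: 13.01.03.03 not covered. → 6%.
Sum: 37% + 29% + 6% = 72%.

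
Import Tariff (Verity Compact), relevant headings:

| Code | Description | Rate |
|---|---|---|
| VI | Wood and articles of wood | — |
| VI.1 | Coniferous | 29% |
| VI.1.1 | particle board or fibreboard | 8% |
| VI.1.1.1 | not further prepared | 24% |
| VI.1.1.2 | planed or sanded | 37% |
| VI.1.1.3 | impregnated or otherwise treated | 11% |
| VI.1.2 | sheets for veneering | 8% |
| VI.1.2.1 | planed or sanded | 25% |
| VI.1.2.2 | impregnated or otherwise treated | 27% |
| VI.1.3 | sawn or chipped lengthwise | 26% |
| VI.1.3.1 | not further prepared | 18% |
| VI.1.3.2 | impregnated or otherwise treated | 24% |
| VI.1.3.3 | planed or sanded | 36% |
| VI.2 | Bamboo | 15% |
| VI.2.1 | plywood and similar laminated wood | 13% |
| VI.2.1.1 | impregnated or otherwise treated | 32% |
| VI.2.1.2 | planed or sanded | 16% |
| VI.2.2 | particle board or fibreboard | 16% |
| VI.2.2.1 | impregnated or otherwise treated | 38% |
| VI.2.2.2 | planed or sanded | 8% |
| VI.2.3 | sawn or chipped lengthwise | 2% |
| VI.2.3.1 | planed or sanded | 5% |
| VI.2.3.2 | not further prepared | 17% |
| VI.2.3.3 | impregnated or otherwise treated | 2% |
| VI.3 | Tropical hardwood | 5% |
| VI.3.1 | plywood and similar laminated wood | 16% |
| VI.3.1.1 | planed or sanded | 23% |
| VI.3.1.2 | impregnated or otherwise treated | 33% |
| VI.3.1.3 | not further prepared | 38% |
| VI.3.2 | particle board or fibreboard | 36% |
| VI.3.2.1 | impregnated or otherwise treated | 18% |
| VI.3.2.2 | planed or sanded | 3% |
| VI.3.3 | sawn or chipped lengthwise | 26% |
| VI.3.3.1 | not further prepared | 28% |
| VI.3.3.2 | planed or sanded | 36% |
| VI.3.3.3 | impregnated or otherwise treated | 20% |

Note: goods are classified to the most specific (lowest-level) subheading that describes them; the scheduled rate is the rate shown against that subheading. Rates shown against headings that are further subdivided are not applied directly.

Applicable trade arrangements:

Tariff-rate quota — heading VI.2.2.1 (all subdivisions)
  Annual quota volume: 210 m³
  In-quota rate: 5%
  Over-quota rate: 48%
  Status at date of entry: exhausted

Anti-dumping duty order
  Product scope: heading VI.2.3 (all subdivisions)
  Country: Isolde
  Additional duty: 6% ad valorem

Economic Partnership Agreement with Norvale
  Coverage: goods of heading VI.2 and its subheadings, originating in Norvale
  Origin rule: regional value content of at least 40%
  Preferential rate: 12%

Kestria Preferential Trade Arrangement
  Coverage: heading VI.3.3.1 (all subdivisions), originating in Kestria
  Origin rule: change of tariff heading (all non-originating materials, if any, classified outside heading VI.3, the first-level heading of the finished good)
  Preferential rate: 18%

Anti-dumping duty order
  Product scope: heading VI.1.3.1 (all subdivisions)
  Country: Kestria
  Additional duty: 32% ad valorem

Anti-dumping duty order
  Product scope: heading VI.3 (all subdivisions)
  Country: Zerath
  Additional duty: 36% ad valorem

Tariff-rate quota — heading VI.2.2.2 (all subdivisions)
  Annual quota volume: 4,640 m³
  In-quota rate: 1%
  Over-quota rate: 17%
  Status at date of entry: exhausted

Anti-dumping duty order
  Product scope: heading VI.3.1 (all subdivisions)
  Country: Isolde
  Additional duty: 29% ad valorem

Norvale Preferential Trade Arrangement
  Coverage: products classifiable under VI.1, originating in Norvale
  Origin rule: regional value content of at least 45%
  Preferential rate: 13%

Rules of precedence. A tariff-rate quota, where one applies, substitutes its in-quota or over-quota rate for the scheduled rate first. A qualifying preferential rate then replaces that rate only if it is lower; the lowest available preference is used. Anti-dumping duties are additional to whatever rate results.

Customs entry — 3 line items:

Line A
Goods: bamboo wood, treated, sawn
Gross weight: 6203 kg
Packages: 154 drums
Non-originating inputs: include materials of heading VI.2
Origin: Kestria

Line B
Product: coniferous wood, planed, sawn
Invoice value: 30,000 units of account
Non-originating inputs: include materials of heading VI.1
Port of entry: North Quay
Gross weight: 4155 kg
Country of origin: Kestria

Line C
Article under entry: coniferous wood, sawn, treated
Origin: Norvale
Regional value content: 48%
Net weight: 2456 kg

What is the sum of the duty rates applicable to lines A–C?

Line A: bamboo → VI.2; sawn → VI.2.3; treated → VI.2.3.3. Scheduled 2%. Kestria agreement on VI.3.3.1: VI.2.3.3 not covered. → 2%.
Line B: coniferous → VI.1; sawn → VI.1.3; planed → VI.1.3.3. Scheduled 36%. Kestria agreement on VI.3.3.1: VI.1.3.3 not covered. → 36%.
Line C: coniferous → VI.1; sawn → VI.1.3; treated → VI.1.3.2. Scheduled 24%. Norvale agreement on VI.2: VI.1.3.2 not covered; Norvale agreement on VI.1: RVC ≥ 45% → 13% available; preferential 13%. → 13%.
Sum: 2% + 36% + 13% = 51%.

51%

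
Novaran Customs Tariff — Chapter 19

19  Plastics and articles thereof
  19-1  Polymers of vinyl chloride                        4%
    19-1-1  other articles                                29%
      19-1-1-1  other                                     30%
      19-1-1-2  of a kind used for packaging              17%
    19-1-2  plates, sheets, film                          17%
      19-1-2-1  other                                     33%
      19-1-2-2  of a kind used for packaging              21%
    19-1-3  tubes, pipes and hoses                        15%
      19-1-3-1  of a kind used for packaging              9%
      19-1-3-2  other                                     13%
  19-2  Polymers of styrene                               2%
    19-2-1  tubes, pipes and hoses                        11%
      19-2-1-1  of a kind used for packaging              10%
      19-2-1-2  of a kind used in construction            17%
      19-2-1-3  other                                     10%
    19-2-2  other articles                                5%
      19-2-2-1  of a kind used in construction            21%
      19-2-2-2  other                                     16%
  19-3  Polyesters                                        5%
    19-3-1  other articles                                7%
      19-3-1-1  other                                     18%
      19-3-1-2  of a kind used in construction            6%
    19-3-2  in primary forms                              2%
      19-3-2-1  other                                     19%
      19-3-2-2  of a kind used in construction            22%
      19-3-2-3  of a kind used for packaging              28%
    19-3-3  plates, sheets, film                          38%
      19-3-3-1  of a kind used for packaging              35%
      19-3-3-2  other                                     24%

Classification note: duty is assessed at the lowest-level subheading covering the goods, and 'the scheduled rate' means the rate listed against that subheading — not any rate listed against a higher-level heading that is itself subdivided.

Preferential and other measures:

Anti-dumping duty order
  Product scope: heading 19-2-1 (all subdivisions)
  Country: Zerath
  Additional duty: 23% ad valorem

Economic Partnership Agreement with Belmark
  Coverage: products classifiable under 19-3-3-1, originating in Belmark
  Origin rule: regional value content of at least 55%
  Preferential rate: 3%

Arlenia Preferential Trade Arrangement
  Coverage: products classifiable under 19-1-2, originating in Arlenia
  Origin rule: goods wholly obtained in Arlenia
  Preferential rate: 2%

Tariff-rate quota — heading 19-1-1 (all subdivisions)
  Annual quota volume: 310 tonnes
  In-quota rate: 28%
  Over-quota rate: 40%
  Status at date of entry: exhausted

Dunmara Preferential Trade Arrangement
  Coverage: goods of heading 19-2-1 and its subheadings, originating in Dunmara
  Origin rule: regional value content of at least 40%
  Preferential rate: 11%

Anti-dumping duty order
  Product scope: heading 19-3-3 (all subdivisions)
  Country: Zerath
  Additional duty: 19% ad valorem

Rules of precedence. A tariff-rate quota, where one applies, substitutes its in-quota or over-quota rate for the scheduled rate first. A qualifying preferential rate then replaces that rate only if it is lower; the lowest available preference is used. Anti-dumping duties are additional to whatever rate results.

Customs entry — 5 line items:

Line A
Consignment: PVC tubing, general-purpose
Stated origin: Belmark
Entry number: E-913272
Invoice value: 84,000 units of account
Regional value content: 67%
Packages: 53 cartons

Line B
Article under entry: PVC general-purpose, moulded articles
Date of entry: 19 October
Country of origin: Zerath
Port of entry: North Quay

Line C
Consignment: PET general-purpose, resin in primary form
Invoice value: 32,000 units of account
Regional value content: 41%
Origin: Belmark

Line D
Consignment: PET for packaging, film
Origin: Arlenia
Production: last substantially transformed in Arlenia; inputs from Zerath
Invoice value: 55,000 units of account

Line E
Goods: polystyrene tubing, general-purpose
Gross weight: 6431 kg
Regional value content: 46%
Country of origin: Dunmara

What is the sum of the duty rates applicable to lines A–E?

117%

Line A: PVC → 19-1; tubing → 19-1-3; general-purpose → 19-1-3-2. Scheduled 13%. Belmark agreement on 19-3-3-1: 19-1-3-2 not covered. → 13%.
Line B: PVC → 19-1; moulded articles → 19-1-1; general-purpose → 19-1-1-1. Scheduled 30%. quota on 19-1-1 exhausted → over-quota 40%. → 40%.
Line C: PET → 19-3; resin in primary form → 19-3-2; general-purpose → 19-3-2-1. Scheduled 19%. Belmark agreement on 19-3-3-1: 19-3-2-1 not covered. → 19%.
Line D: PET → 19-3; film → 19-3-3; for packaging → 19-3-3-1. Scheduled 35%. Arlenia agreement on 19-1-2: 19-3-3-1 not covered. → 35%.
Line E: polystyrene → 19-2; tubing → 19-2-1; general-purpose → 19-2-1-3. Scheduled 10%. Dunmara agreement on 19-2-1: RVC ≥ 40% → 11% available; preference 11% not lower than 10% → no reduction. → 10%.
Sum: 13% + 40% + 19% + 35% + 10% = 117%.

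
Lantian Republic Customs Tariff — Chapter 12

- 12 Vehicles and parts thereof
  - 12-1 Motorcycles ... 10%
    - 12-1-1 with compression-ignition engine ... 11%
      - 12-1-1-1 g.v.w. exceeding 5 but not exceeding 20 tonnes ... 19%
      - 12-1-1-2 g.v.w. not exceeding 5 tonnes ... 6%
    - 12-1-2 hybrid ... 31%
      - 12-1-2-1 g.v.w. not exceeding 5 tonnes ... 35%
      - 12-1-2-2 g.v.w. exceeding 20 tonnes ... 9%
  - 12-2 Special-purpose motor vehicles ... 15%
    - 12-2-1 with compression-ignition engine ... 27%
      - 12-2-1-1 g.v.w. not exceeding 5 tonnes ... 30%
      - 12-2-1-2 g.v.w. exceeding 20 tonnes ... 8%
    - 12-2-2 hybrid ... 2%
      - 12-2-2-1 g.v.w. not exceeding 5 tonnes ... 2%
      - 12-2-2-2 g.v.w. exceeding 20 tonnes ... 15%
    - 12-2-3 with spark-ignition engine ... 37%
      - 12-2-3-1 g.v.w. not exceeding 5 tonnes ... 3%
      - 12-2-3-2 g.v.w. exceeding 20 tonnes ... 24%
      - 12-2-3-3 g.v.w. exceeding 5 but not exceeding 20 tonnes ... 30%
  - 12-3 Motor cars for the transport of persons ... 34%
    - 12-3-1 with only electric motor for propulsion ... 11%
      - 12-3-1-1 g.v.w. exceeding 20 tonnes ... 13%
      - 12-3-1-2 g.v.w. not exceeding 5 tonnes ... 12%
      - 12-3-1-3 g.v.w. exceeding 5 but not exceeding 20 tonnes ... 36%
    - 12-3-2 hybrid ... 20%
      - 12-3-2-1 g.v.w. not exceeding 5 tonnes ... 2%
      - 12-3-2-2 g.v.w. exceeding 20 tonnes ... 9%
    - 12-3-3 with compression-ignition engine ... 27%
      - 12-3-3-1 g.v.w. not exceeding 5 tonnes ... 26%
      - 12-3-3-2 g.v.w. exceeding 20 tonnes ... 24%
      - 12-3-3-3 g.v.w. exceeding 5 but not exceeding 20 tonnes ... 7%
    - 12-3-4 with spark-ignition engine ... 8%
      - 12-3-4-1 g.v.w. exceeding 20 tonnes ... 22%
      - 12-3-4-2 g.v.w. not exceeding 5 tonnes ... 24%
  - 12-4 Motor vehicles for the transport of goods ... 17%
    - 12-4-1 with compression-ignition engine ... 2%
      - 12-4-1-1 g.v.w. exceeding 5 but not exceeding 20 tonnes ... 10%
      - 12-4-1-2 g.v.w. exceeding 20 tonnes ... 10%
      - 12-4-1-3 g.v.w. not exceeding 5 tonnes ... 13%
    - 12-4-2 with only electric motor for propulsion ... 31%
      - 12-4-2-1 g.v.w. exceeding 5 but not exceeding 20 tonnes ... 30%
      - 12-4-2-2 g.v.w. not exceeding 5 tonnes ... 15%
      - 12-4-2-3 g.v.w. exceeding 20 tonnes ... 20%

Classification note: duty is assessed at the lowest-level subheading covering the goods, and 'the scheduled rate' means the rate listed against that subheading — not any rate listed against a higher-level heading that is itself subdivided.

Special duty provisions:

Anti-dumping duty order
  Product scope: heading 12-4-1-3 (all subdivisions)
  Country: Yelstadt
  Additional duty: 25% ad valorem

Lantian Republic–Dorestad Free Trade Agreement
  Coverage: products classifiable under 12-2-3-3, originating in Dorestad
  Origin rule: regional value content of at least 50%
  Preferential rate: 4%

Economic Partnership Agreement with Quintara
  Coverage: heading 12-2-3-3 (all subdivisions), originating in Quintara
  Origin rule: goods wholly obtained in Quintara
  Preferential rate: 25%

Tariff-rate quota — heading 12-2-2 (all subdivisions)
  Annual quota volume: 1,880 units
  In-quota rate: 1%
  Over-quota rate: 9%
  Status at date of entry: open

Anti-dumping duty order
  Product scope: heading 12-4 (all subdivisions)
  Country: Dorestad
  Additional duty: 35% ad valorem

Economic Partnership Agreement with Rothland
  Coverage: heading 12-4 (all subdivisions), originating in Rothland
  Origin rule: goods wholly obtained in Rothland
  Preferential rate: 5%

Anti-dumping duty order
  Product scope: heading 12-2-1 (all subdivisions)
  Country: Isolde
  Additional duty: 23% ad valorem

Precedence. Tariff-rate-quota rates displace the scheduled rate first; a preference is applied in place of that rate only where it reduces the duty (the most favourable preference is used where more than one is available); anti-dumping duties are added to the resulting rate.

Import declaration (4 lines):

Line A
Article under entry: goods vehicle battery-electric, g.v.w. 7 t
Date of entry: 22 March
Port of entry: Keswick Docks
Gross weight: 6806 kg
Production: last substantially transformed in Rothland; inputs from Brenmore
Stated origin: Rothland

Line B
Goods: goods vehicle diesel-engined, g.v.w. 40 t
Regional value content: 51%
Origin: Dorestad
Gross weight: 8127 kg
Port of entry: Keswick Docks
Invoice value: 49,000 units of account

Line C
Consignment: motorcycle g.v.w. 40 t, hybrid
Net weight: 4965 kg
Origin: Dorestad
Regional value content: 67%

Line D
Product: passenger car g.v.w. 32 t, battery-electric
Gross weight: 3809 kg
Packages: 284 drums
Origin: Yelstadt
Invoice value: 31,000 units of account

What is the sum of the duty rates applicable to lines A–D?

97%

Line A: goods vehicle → 12-4; battery-electric → 12-4-2; g.v.w. 7 t → 12-4-2-1. Scheduled 30%. Rothland agreement on 12-4: not wholly obtained. → 30%.
Line B: goods vehicle → 12-4; diesel-engined → 12-4-1; g.v.w. 40 t → 12-4-1-2. Scheduled 10%. Dorestad agreement on 12-2-3-3: 12-4-1-2 not covered; anti-dumping (Dorestad, 12-4): +35%; total 10% + 35% = 45%. → 45%.
Line C: motorcycle → 12-1; hybrid → 12-1-2; g.v.w. 40 t → 12-1-2-2. Scheduled 9%. Dorestad agreement on 12-2-3-3: 12-1-2-2 not covered. → 9%.
Line D: passenger car → 12-3; battery-electric → 12-3-1; g.v.w. 32 t → 12-3-1-1. Scheduled 13%. No special measure applies. → 13%.
Sum: 30% + 45% + 9% + 13% = 97%.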